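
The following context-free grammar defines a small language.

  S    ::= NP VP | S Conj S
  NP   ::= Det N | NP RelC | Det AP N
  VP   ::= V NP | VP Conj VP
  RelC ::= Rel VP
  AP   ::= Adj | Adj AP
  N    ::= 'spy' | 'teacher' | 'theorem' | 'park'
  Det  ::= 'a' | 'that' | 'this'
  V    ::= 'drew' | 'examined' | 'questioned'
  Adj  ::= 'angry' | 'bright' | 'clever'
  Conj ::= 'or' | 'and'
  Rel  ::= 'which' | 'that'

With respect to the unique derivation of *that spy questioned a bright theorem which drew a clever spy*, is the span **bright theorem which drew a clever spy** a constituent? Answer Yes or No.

[S [NP [Det that] [N spy]] [VP [V questioned] [NP [NP [Det a] [AP [Adj bright]] [N theorem]] [RelC [Rel which] [VP [V drew] [NP [Det a] [AP [Adj clever]] [N spy]]]]]]]
The smallest constituent containing 'bright theorem which drew a clever spy' is the NP spanning 'a bright theorem which drew a clever spy'; no single node in the tree dominates exactly the given words.

No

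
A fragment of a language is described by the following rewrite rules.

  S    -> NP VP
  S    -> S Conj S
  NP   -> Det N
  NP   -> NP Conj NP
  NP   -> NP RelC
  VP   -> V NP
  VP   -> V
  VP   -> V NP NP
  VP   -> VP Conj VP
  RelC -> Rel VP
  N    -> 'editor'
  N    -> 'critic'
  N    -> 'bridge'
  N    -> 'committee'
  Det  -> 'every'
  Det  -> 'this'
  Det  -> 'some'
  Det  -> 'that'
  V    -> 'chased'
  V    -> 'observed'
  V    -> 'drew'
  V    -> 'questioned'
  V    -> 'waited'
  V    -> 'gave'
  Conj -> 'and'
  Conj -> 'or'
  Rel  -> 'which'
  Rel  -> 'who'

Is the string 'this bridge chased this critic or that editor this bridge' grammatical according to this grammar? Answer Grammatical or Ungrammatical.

Grammatical

S
  NP
    Det: this
    N: bridge
  VP
    V: chased
    NP
      NP
        Det: this
        N: critic
      Conj: or
      NP
        Det: that
        N: editor
    NP
      Det: this
      N: bridge
Each bracket corresponds to one application of a listed rule, so the string is derivable from S.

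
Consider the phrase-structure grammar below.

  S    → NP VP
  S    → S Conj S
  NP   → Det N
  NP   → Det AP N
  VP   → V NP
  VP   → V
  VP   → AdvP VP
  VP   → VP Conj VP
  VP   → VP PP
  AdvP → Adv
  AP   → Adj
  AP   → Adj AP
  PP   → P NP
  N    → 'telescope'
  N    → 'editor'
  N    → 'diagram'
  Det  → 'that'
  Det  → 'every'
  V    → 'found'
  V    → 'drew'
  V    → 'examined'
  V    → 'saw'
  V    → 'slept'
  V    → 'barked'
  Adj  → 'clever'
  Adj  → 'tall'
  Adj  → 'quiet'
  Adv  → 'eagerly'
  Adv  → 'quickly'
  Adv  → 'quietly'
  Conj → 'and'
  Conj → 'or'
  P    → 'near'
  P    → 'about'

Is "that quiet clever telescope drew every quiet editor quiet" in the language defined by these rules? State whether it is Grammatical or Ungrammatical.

Ungrammatical

An N word can never sit immediately before an Adj word in any string this grammar generates, so the substring 'editor quiet' rules out a derivation.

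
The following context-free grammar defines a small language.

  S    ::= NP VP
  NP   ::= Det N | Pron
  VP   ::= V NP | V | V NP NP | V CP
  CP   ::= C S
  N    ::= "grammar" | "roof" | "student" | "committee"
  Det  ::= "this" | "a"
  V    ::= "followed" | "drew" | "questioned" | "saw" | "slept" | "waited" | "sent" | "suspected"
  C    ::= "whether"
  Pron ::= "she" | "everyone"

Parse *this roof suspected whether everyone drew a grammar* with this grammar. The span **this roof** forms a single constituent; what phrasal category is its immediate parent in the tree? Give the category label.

S
  NP
    Det: this
    N: roof
  VP
    V: suspected
    CP
      C: whether
      S
        NP
          Pron: everyone
        VP
          V: drew
          NP
            Det: a
            N: grammar
The span 'this roof' is the NP node built by NP → Det N.
Its mother is the S built by S → NP VP.

S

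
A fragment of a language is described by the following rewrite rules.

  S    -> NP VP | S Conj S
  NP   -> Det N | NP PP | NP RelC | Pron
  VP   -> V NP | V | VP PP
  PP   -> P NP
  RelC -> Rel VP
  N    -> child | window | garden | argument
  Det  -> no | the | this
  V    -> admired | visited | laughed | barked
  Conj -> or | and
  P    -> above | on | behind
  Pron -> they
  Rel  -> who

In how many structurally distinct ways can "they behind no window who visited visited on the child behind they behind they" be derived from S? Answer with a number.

Two of the 10 distinct bracketings:
[S [NP [NP [Pron they]] [PP [P behind] [NP [NP [Det no] [N window]] [RelC [Rel who] [VP [V visited]]]]]] [VP [VP [V visited]] [PP [P on] [NP [NP [Det the] [N child]] [PP [P behind] [NP [NP [Pron they]] [PP [P behind] [NP [Pron they]]]]]]]]]
[S [NP [NP [Pron they]] [PP [P behind] [NP [NP [Det no] [N window]] [RelC [Rel who] [VP [V visited]]]]]] [VP [VP [V visited]] [PP [P on] [NP [NP [NP [Det the] [N child]] [PP [P behind] [NP [Pron they]]]] [PP [P behind] [NP [Pron they]]]]]]]
The trees differ in how a recursive rule is bracketed over the same span.

10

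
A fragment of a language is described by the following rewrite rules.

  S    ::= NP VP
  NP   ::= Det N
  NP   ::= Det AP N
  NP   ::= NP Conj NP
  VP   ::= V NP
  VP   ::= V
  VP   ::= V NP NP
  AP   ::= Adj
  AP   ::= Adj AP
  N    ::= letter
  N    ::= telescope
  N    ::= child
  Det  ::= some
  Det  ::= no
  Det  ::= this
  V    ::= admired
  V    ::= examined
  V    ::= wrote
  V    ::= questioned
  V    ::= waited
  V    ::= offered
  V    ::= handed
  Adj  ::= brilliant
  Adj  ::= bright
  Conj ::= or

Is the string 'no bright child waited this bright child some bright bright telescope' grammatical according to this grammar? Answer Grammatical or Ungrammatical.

Grammatical

S
  NP
    Det: no
    AP
      Adj: bright
    N: child
  VP
    V: waited
    NP
      Det: this
      AP
        Adj: bright
      N: child
    NP
      Det: some
      AP
        Adj: bright
        AP
          Adj: bright
      N: telescope
Every word is introduced by a lexical rule and the phrasal rules combine the resulting categories into a single S.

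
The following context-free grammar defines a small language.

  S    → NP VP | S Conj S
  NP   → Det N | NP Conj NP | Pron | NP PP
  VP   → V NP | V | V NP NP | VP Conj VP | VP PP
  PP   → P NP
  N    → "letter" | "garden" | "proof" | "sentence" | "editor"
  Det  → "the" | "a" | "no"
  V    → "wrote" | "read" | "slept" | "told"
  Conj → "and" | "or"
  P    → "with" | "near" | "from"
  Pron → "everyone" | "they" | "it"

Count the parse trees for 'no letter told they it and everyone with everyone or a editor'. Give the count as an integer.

6

Two of the 6 distinct bracketings:
[S [NP [Det no] [N letter]] [VP [V told] [NP [Pron they]] [NP [NP [Pron it]] [Conj and] [NP [NP [NP [Pron everyone]] [PP [P with] [NP [Pron everyone]]]] [Conj or] [NP [Det a] [N editor]]]]]]
[S [NP [Det no] [N letter]] [VP [V told] [NP [Pron they]] [NP [NP [Pron it]] [Conj and] [NP [NP [Pron everyone]] [PP [P with] [NP [NP [Pron everyone]] [Conj or] [NP [Det a] [N editor]]]]]]]]
The trees differ in how a recursive rule is bracketed over the same span.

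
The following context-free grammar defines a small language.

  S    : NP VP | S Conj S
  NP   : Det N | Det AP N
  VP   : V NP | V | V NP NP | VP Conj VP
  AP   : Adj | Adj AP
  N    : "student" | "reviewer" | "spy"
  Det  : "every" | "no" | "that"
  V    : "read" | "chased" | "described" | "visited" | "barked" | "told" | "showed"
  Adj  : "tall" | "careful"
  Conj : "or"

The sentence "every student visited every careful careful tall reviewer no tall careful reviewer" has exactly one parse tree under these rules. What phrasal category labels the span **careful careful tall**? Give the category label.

[S [NP [Det every] [N student]] [VP [V visited] [NP [Det every] [AP [Adj careful] [AP [Adj careful] [AP [Adj tall]]]] [N reviewer]] [NP [Det no] [AP [Adj tall] [AP [Adj careful]]] [N reviewer]]]]
The span 'careful careful tall' is the AP node built by AP → Adj AP.

AP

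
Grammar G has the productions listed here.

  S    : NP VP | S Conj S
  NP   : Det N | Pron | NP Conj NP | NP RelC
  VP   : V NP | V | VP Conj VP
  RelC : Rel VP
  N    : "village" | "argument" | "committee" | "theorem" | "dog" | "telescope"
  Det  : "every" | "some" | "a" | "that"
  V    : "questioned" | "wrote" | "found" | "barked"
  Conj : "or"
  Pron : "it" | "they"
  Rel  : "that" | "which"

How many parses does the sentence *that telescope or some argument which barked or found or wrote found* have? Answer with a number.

Two of the 4 distinct bracketings:
[S [NP [NP [Det that] [N telescope]] [Conj or] [NP [NP [Det some] [N argument]] [RelC [Rel which] [VP [VP [V barked]] [Conj or] [VP [VP [V found]] [Conj or] [VP [V wrote]]]]]]] [VP [V found]]]
[S [NP [NP [Det that] [N telescope]] [Conj or] [NP [NP [Det some] [N argument]] [RelC [Rel which] [VP [VP [VP [V barked]] [Conj or] [VP [V found]]] [Conj or] [VP [V wrote]]]]]] [VP [V found]]]
The trees differ in how a recursive rule is bracketed over the same span.

4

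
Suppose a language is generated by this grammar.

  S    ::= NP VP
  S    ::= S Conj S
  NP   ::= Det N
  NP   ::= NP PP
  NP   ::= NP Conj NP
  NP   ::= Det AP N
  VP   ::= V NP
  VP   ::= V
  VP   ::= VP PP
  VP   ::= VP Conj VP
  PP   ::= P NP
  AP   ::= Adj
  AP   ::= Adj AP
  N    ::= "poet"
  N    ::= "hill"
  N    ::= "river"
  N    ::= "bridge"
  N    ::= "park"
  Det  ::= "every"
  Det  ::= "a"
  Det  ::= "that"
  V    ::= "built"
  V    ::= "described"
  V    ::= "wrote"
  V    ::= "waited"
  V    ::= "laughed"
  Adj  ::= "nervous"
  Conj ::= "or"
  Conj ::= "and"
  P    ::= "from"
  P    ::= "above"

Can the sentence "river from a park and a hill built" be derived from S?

For S → NP VP, no prefix of the string parses as an NP. The alternative S rule S → S Conj S likewise has no satisfying split.

Ungrammatical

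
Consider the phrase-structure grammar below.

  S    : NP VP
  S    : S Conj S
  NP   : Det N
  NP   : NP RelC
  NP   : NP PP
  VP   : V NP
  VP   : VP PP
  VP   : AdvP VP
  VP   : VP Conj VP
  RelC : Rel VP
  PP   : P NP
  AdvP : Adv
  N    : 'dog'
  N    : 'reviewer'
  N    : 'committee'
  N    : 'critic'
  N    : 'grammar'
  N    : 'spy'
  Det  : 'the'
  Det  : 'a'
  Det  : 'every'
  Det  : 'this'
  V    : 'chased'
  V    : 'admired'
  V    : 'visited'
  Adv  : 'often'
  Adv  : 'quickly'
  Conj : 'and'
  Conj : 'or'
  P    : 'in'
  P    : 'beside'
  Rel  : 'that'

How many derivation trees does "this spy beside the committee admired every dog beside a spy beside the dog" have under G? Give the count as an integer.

5

Two of the 5 distinct bracketings:
[S [NP [NP [Det this] [N spy]] [PP [P beside] [NP [Det the] [N committee]]]] [VP [V admired] [NP [NP [Det every] [N dog]] [PP [P beside] [NP [NP [Det a] [N spy]] [PP [P beside] [NP [Det the] [N dog]]]]]]]]
[S [NP [NP [Det this] [N spy]] [PP [P beside] [NP [Det the] [N committee]]]] [VP [V admired] [NP [NP [NP [Det every] [N dog]] [PP [P beside] [NP [Det a] [N spy]]]] [PP [P beside] [NP [Det the] [N dog]]]]]]
The trees differ in how a recursive rule is bracketed over the same span.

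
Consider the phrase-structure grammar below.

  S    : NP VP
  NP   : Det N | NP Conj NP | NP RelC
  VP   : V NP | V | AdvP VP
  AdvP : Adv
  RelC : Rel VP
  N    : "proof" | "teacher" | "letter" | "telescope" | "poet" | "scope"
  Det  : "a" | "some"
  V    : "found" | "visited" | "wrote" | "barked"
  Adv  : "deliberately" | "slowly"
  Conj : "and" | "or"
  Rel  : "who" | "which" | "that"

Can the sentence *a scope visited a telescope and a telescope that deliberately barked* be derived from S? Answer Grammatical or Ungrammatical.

[S [NP [Det a] [N scope]] [VP [V visited] [NP [NP [Det a] [N telescope]] [Conj and] [NP [NP [Det a] [N telescope]] [RelC [Rel that] [VP [AdvP [Adv deliberately]] [VP [V barked]]]]]]]]
Each bracket corresponds to one application of a listed rule, so the string is derivable from S.

Grammatical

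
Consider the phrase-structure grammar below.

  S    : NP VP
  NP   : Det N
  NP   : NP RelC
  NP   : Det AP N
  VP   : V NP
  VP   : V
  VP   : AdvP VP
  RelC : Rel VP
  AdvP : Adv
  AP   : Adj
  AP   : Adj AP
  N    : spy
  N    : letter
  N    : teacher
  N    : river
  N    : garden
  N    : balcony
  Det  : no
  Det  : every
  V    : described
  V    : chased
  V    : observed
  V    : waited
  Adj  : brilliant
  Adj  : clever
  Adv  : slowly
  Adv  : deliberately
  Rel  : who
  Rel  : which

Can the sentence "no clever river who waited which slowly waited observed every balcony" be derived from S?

S
  NP
    NP
      NP
        Det: no
        AP
          Adj: clever
        N: river
      RelC
        Rel: who
        VP
          V: waited
    RelC
      Rel: which
      VP
        AdvP
          Adv: slowly
        VP
          V: waited
  VP
    V: observed
    NP
      Det: every
      N: balcony
The bracketing above is licensed at every node by one of the given productions, with S at the root.

Grammatical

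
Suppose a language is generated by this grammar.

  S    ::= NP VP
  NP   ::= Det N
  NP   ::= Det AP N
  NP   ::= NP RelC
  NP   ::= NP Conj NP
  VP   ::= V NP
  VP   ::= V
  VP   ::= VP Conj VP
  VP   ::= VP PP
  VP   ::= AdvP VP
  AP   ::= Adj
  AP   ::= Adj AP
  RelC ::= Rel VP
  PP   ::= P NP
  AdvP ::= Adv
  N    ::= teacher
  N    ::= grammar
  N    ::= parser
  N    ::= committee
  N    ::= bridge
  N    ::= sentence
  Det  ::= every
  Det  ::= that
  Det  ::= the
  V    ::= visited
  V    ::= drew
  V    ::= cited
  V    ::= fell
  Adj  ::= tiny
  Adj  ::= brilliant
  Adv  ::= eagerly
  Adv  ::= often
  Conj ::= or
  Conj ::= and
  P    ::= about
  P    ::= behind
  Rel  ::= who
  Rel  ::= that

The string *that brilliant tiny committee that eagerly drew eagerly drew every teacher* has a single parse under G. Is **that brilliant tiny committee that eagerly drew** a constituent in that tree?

[S [NP [NP [Det that] [AP [Adj brilliant] [AP [Adj tiny]]] [N committee]] [RelC [Rel that] [VP [AdvP [Adv eagerly]] [VP [V drew]]]]] [VP [AdvP [Adv eagerly]] [VP [V drew] [NP [Det every] [N teacher]]]]]
The words 'that brilliant tiny committee that eagerly drew' are exhaustively dominated by a single NP node (built by NP → NP RelC), so they form a constituent.

Yes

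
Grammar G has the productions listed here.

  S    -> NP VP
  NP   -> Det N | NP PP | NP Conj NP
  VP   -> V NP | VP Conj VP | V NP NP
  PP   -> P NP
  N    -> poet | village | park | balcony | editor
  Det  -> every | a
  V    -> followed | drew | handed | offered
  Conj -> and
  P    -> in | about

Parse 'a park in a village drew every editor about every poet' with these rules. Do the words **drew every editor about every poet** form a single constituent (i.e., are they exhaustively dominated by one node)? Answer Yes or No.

[S [NP [NP [Det a] [N park]] [PP [P in] [NP [Det a] [N village]]]] [VP [V drew] [NP [NP [Det every] [N editor]] [PP [P about] [NP [Det every] [N poet]]]]]]
The words 'drew every editor about every poet' are exhaustively dominated by a single VP node (built by VP → V NP), so they form a constituent.

Yes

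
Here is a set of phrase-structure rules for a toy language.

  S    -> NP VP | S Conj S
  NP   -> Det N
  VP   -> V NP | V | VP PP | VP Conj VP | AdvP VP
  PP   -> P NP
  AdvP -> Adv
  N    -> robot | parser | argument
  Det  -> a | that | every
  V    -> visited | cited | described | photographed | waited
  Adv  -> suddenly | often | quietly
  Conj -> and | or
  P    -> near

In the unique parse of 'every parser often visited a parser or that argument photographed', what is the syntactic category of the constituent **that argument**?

S
  S
    NP
      Det: every
      N: parser
    VP
      AdvP
        Adv: often
      VP
        V: visited
        NP
          Det: a
          N: parser
  Conj: or
  S
    NP
      Det: that
      N: argument
    VP
      V: photographed
The span 'that argument' is the NP node built by NP → Det N.

NP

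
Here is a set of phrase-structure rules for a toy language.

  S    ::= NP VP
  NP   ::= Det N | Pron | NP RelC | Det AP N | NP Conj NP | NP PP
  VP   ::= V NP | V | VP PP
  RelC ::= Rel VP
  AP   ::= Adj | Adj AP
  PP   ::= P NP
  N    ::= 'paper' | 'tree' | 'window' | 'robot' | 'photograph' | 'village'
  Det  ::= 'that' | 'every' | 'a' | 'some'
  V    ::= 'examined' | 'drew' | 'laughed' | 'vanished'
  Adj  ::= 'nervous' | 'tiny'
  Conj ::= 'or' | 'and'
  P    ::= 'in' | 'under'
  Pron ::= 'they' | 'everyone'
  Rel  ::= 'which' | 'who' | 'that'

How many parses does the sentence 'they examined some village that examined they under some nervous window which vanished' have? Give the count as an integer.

8

Two of the 8 distinct bracketings:
[S [NP [Pron they]] [VP [V examined] [NP [NP [Det some] [N village]] [RelC [Rel that] [VP [V examined] [NP [NP [NP [Pron they]] [PP [P under] [NP [Det some] [AP [Adj nervous]] [N window]]]] [RelC [Rel which] [VP [V vanished]]]]]]]]]
[S [NP [Pron they]] [VP [V examined] [NP [NP [Det some] [N village]] [RelC [Rel that] [VP [V examined] [NP [NP [Pron they]] [PP [P under] [NP [NP [Det some] [AP [Adj nervous]] [N window]] [RelC [Rel which] [VP [V vanished]]]]]]]]]]]
The trees differ in how a recursive rule is bracketed over the same span.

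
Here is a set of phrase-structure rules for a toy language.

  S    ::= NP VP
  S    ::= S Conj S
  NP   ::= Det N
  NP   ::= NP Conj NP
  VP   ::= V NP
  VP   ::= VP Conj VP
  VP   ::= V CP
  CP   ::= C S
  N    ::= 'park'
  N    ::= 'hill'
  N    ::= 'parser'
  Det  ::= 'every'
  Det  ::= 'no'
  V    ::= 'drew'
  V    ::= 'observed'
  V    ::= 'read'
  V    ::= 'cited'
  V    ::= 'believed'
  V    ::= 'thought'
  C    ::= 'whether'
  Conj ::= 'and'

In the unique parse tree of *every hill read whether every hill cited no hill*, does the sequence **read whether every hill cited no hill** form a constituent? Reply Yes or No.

[S [NP [Det every] [N hill]] [VP [V read] [CP [C whether] [S [NP [Det every] [N hill]] [VP [V cited] [NP [Det no] [N hill]]]]]]]
The words 'read whether every hill cited no hill' are exhaustively dominated by a single VP node (built by VP → V CP), so they form a constituent.

Yes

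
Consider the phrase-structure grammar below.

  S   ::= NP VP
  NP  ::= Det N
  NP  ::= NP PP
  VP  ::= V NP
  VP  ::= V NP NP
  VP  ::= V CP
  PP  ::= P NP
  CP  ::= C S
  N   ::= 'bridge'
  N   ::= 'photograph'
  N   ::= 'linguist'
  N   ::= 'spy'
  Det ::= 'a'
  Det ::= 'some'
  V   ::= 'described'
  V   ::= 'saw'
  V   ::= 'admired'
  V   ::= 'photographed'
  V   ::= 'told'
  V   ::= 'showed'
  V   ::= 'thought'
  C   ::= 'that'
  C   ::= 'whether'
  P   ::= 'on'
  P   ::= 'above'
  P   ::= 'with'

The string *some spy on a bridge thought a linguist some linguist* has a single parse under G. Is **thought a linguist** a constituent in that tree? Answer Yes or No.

No

[S [NP [NP [Det some] [N spy]] [PP [P on] [NP [Det a] [N bridge]]]] [VP [V thought] [NP [Det a] [N linguist]] [NP [Det some] [N linguist]]]]
The smallest constituent containing 'thought a linguist' is the VP spanning 'thought a linguist some linguist'; no single node in the tree dominates exactly the given words.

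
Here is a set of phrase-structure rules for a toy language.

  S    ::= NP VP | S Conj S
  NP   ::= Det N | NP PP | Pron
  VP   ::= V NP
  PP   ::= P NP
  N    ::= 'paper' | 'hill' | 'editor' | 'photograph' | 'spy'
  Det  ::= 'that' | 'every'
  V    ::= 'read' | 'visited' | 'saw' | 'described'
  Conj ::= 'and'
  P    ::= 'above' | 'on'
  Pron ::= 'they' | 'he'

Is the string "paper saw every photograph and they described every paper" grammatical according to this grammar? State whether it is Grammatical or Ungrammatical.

Ungrammatical

For S → NP VP, no prefix of the string parses as an NP. The alternative S rule S → S Conj S likewise has no satisfying split.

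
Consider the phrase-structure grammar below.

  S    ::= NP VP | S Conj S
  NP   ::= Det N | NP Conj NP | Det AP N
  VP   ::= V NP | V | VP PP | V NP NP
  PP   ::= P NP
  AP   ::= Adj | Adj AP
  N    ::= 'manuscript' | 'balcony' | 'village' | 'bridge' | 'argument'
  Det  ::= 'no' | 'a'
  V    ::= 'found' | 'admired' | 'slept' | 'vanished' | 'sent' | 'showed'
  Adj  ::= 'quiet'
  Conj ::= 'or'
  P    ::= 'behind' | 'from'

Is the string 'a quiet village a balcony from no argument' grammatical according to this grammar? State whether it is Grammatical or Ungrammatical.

Ungrammatical

For S → NP VP, the only prefix that parses as NP is 'a quiet village', but the remainder 'a balcony from no argument' is not a VP under these rules. The alternative S rule S → S Conj S likewise has no satisfying split.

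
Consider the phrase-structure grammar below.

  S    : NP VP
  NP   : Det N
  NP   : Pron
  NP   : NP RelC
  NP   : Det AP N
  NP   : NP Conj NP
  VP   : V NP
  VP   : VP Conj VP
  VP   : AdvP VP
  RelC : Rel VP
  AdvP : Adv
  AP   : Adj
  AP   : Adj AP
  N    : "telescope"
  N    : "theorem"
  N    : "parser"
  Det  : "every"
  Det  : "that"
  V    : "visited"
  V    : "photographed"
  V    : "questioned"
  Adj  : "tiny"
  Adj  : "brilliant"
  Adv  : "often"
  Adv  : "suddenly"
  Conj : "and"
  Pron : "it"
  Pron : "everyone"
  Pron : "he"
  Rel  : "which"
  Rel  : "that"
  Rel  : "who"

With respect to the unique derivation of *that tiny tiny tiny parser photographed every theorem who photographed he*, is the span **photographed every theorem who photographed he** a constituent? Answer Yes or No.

[S [NP [Det that] [AP [Adj tiny] [AP [Adj tiny] [AP [Adj tiny]]]] [N parser]] [VP [V photographed] [NP [NP [Det every] [N theorem]] [RelC [Rel who] [VP [V photographed] [NP [Pron he]]]]]]]
The words 'photographed every theorem who photographed he' are exhaustively dominated by a single VP node (built by VP → V NP), so they form a constituent.

Yes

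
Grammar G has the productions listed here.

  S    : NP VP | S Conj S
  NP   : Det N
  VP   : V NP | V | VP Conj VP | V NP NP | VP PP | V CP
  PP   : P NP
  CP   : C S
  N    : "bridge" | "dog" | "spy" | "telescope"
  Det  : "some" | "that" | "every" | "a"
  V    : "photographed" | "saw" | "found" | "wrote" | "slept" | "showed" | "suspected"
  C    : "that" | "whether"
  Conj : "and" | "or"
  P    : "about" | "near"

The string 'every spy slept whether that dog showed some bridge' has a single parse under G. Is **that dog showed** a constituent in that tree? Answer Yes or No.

[S [NP [Det every] [N spy]] [VP [V slept] [CP [C whether] [S [NP [Det that] [N dog]] [VP [V showed] [NP [Det some] [N bridge]]]]]]]
The smallest constituent containing 'that dog showed' is the S spanning 'that dog showed some bridge'; no single node in the tree dominates exactly the given words.

No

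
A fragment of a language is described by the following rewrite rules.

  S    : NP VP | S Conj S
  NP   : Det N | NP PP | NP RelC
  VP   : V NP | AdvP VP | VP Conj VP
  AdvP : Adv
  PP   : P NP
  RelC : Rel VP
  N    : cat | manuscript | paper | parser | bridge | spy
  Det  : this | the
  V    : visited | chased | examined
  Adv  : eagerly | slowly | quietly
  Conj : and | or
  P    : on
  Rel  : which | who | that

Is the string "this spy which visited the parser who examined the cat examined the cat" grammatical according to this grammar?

[S [NP [NP [Det this] [N spy]] [RelC [Rel which] [VP [V visited] [NP [NP [Det the] [N parser]] [RelC [Rel who] [VP [V examined] [NP [Det the] [N cat]]]]]]]] [VP [V examined] [NP [Det the] [N cat]]]]
Every word is introduced by a lexical rule and the phrasal rules combine the resulting categories into a single S.

Grammatical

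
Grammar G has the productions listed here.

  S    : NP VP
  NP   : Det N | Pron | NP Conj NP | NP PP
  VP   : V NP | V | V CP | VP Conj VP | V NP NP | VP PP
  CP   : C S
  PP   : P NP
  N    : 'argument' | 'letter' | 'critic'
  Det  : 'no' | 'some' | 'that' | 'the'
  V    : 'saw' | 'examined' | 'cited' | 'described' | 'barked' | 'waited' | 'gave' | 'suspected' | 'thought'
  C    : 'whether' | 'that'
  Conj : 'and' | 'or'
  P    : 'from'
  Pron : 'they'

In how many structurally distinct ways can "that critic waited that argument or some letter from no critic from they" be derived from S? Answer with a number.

9

Two of the 9 distinct bracketings:
[S [NP [Det that] [N critic]] [VP [V waited] [NP [NP [Det that] [N argument]] [Conj or] [NP [NP [Det some] [N letter]] [PP [P from] [NP [NP [Det no] [N critic]] [PP [P from] [NP [Pron they]]]]]]]]]
[S [NP [Det that] [N critic]] [VP [V waited] [NP [NP [Det that] [N argument]] [Conj or] [NP [NP [NP [Det some] [N letter]] [PP [P from] [NP [Det no] [N critic]]]] [PP [P from] [NP [Pron they]]]]]]]
The trees differ in how a recursive rule is bracketed over the same span.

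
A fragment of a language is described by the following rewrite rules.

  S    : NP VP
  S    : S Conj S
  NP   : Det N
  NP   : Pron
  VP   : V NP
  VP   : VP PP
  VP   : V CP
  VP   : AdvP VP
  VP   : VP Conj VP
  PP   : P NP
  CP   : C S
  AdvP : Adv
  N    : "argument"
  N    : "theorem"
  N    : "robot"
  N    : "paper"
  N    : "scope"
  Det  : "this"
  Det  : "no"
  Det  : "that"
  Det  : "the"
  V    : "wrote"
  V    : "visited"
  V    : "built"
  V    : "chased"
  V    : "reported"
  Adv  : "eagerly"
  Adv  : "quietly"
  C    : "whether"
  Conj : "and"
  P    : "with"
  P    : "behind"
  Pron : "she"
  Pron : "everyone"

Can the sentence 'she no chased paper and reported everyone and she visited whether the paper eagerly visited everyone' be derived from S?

A Pron word can never sit immediately before a Det word in any string this grammar generates, so the substring 'she no' rules out a derivation.

Ungrammatical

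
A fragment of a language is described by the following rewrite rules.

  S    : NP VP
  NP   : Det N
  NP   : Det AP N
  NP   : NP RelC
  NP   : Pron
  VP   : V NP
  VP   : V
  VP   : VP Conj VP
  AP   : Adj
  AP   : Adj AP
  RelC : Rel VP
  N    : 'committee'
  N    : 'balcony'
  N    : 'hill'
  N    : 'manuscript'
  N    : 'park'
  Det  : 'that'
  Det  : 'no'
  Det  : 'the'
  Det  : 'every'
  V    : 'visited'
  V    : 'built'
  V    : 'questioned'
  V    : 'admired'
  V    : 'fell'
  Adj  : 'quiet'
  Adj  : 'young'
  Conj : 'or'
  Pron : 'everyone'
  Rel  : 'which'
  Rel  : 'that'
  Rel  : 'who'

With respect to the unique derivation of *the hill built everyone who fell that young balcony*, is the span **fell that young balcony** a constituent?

[S [NP [Det the] [N hill]] [VP [V built] [NP [NP [Pron everyone]] [RelC [Rel who] [VP [V fell] [NP [Det that] [AP [Adj young]] [N balcony]]]]]]]
The words 'fell that young balcony' are exhaustively dominated by a single VP node (built by VP → V NP), so they form a constituent.

Yes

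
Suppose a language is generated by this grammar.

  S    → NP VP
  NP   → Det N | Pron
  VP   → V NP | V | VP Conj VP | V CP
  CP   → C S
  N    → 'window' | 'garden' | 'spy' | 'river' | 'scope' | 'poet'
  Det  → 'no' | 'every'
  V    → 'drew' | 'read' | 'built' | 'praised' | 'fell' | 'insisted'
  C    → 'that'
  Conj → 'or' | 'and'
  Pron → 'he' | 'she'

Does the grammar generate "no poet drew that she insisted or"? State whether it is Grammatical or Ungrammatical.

Ungrammatical

For S → NP VP, the only prefix that parses as NP is 'no poet', but the remainder 'drew that she insisted or' is not a VP under these rules.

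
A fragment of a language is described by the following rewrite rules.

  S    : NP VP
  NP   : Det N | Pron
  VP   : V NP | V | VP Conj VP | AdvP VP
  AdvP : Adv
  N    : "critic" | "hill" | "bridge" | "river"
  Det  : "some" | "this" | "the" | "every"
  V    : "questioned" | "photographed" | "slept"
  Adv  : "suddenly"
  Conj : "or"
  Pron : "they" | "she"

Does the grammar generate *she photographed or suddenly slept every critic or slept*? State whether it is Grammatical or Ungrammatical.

Grammatical

[S [NP [Pron she]] [VP [VP [V photographed]] [Conj or] [VP [VP [AdvP [Adv suddenly]] [VP [V slept] [NP [Det every] [N critic]]]] [Conj or] [VP [V slept]]]]]
Every word is introduced by a lexical rule and the phrasal rules combine the resulting categories into a single S.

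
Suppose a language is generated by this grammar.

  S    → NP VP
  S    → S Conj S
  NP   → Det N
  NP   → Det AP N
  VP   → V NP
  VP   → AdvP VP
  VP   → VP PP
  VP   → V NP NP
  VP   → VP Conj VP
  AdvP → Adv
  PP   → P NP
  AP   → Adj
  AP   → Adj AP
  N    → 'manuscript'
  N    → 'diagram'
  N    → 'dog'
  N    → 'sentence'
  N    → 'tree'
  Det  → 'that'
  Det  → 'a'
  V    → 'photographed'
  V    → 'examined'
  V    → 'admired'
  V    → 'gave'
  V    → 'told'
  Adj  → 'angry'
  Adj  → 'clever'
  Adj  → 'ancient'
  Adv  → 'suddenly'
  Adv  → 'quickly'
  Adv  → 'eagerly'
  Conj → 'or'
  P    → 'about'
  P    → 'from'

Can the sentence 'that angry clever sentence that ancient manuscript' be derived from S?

For S → NP VP, the only prefix that parses as NP is 'that angry clever sentence', but the remainder 'that ancient manuscript' is not a VP under these rules. The alternative S rule S → S Conj S likewise has no satisfying split.

Ungrammatical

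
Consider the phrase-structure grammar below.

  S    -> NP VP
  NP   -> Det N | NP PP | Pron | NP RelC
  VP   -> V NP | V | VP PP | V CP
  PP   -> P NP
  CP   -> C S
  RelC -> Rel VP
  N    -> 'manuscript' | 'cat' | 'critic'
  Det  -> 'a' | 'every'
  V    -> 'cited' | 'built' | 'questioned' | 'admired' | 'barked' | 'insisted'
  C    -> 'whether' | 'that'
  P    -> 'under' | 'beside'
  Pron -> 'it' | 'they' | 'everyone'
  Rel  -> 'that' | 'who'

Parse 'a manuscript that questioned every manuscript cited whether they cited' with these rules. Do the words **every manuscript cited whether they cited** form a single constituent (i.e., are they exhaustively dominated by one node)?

No

[S [NP [NP [Det a] [N manuscript]] [RelC [Rel that] [VP [V questioned] [NP [Det every] [N manuscript]]]]] [VP [V cited] [CP [C whether] [S [NP [Pron they]] [VP [V cited]]]]]]
The smallest constituent containing 'every manuscript cited whether they cited' is the S spanning 'a manuscript that questioned every manuscript cited whether they cited'; no single node in the tree dominates exactly the given words.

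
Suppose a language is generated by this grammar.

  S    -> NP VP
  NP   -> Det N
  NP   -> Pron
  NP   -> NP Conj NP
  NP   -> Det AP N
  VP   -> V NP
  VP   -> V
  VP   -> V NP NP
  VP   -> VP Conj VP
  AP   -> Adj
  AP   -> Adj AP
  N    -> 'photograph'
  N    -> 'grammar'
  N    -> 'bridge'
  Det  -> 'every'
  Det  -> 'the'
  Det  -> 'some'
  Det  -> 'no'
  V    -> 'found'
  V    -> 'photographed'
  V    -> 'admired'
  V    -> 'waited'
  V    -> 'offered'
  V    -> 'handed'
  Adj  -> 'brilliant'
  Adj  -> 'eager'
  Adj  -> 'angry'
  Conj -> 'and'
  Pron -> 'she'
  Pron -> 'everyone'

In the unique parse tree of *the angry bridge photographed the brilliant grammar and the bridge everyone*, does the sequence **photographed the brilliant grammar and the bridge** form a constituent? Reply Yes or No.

[S [NP [Det the] [AP [Adj angry]] [N bridge]] [VP [V photographed] [NP [NP [Det the] [AP [Adj brilliant]] [N grammar]] [Conj and] [NP [Det the] [N bridge]]] [NP [Pron everyone]]]]
The smallest constituent containing 'photographed the brilliant grammar and the bridge' is the VP spanning 'photographed the brilliant grammar and the bridge everyone'; no single node in the tree dominates exactly the given words.

No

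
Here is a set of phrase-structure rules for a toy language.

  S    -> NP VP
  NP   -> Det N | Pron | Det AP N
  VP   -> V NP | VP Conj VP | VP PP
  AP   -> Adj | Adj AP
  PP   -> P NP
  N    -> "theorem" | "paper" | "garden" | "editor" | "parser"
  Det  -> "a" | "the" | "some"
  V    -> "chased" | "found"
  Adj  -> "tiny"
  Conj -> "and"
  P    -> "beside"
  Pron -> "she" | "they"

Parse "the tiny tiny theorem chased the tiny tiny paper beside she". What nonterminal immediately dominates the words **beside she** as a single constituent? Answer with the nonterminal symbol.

PP

[S [NP [Det the] [AP [Adj tiny] [AP [Adj tiny]]] [N theorem]] [VP [VP [V chased] [NP [Det the] [AP [Adj tiny] [AP [Adj tiny]]] [N paper]]] [PP [P beside] [NP [Pron she]]]]]
The span 'beside she' is the PP node built by PP → P NP.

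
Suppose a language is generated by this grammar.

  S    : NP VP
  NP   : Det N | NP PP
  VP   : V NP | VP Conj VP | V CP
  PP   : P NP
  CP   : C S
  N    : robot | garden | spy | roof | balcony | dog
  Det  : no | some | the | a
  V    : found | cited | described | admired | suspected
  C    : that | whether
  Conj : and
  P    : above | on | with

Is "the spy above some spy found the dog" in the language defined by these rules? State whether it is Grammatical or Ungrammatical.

S
  NP
    NP
      Det: the
      N: spy
    PP
      P: above
      NP
        Det: some
        N: spy
  VP
    V: found
    NP
      Det: the
      N: dog
The bracketing above is licensed at every node by one of the given productions, with S at the root.

Grammatical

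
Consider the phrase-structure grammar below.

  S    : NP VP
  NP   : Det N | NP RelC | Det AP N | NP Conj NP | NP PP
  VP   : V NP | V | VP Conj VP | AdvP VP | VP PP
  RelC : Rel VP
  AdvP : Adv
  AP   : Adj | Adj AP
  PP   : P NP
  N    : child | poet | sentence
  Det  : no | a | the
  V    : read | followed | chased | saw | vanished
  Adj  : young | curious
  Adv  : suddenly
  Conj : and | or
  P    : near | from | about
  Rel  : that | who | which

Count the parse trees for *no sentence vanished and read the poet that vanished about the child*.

4

Two of the 4 distinct bracketings:
[S [NP [Det no] [N sentence]] [VP [VP [V vanished]] [Conj and] [VP [V read] [NP [NP [Det the] [N poet]] [RelC [Rel that] [VP [VP [V vanished]] [PP [P about] [NP [Det the] [N child]]]]]]]]]
[S [NP [Det no] [N sentence]] [VP [VP [V vanished]] [Conj and] [VP [V read] [NP [NP [NP [Det the] [N poet]] [RelC [Rel that] [VP [V vanished]]]] [PP [P about] [NP [Det the] [N child]]]]]]]
The difference turns on whether NP → NP PP is used at the relevant span, versus an alternative expansion of NP.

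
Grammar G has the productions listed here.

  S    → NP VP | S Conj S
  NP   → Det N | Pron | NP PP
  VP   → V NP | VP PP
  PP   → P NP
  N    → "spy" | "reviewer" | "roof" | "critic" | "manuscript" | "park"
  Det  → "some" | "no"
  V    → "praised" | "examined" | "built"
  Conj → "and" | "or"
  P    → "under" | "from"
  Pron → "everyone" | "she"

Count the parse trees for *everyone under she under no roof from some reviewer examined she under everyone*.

Two of the 10 distinct bracketings:
[S [NP [NP [Pron everyone]] [PP [P under] [NP [NP [Pron she]] [PP [P under] [NP [NP [Det no] [N roof]] [PP [P from] [NP [Det some] [N reviewer]]]]]]]] [VP [V examined] [NP [NP [Pron she]] [PP [P under] [NP [Pron everyone]]]]]]
[S [NP [NP [Pron everyone]] [PP [P under] [NP [NP [Pron she]] [PP [P under] [NP [NP [Det no] [N roof]] [PP [P from] [NP [Det some] [N reviewer]]]]]]]] [VP [VP [V examined] [NP [Pron she]]] [PP [P under] [NP [Pron everyone]]]]]
The difference turns on whether VP → VP PP is used at the relevant span, versus an alternative expansion of VP.

10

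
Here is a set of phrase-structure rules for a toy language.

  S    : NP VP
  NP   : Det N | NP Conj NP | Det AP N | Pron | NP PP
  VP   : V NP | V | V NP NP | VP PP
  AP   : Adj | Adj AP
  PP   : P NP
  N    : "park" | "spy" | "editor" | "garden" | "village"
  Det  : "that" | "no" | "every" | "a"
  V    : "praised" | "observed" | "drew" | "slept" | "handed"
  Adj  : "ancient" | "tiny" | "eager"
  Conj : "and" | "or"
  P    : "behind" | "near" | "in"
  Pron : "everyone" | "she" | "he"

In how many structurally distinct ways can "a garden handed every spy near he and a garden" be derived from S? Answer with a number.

3

Two of the 3 distinct bracketings:
[S [NP [Det a] [N garden]] [VP [V handed] [NP [NP [NP [Det every] [N spy]] [PP [P near] [NP [Pron he]]]] [Conj and] [NP [Det a] [N garden]]]]]
[S [NP [Det a] [N garden]] [VP [V handed] [NP [NP [Det every] [N spy]] [PP [P near] [NP [NP [Pron he]] [Conj and] [NP [Det a] [N garden]]]]]]]
The trees differ in how a recursive rule is bracketed over the same span.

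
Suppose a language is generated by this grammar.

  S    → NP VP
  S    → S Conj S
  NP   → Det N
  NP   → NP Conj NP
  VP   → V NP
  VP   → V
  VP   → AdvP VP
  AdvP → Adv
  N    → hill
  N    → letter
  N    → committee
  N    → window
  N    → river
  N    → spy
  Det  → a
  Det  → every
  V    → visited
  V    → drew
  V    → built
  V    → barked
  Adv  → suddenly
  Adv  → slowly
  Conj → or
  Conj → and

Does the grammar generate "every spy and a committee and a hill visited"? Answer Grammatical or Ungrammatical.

Grammatical

S
  NP
    NP
      Det: every
      N: spy
    Conj: and
    NP
      NP
        Det: a
        N: committee
      Conj: and
      NP
        Det: a
        N: hill
  VP
    V: visited
The bracketing above is licensed at every node by one of the given productions, with S at the root.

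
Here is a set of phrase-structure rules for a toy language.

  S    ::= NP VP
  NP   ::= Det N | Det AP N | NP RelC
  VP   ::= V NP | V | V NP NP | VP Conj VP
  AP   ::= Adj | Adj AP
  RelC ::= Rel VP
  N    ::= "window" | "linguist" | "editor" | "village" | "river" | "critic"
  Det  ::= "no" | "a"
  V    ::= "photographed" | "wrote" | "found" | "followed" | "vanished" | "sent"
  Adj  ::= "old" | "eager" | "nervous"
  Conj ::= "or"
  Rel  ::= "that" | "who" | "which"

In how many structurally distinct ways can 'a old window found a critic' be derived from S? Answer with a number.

1

[S [NP [Det a] [AP [Adj old]] [N window]] [VP [V found] [NP [Det a] [N critic]]]]
No rule offers an alternative attachment or grouping for any span, so this is the only derivation.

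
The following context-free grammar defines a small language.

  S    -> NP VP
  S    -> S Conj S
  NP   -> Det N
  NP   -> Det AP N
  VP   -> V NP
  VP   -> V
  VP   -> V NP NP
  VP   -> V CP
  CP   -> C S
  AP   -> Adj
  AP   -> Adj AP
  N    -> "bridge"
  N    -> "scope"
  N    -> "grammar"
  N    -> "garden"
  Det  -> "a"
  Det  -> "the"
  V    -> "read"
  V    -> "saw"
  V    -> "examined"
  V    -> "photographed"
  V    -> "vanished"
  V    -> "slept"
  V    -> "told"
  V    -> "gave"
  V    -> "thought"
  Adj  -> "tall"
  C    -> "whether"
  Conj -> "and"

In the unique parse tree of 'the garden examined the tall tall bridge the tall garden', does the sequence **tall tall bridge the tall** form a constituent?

No

[S [NP [Det the] [N garden]] [VP [V examined] [NP [Det the] [AP [Adj tall] [AP [Adj tall]]] [N bridge]] [NP [Det the] [AP [Adj tall]] [N garden]]]]
The smallest constituent containing 'tall tall bridge the tall' is the VP spanning 'examined the tall tall bridge the tall garden'; no single node in the tree dominates exactly the given words.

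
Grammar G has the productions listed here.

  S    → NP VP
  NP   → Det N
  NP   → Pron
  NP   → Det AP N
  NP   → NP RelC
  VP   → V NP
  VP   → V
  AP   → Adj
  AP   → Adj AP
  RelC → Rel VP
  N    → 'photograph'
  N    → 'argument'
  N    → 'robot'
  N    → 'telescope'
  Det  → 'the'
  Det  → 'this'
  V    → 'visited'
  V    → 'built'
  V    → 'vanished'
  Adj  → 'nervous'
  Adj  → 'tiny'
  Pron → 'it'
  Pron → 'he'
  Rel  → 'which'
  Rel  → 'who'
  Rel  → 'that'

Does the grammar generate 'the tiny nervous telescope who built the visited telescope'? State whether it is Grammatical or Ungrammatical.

Ungrammatical

A Det word can never sit immediately before a V word in any string this grammar generates, so the substring 'the visited' rules out a derivation.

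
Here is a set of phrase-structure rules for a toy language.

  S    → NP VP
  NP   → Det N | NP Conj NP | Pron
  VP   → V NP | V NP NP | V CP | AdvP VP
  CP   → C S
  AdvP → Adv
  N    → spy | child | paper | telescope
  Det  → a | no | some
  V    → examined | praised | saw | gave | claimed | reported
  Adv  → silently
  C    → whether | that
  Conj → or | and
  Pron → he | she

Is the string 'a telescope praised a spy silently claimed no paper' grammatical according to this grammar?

Ungrammatical

For S → NP VP, the only prefix that parses as NP is 'a telescope', but the remainder 'praised a spy silently claimed no paper' is not a VP under these rules.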